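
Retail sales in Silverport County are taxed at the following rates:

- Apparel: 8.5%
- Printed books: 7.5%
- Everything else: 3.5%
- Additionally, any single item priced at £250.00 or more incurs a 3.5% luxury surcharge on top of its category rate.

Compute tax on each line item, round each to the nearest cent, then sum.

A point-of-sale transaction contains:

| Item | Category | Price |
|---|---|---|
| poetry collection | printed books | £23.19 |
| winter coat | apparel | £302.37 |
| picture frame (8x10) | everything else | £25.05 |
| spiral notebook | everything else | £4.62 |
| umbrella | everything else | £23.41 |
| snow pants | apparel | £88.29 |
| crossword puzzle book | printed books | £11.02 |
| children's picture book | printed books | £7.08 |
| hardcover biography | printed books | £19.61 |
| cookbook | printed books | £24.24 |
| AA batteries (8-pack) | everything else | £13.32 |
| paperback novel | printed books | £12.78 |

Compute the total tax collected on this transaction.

Poetry collection £23.19: printed books → 7.5% → £1.74
Winter coat £302.37: apparel → 8.5% + 3.5% surcharge = 12% → £36.28
Picture frame (8x10) £25.05: everything else → 3.5% → £0.88
Spiral notebook £4.62: everything else → 3.5% → £0.16
Umbrella £23.41: everything else → 3.5% → £0.82
Snow pants £88.29: apparel → 8.5% → £7.50
Crossword puzzle book £11.02: printed books → 7.5% → £0.83
Children's picture book £7.08: printed books → 7.5% → £0.53
Hardcover biography £19.61: printed books → 7.5% → £1.47
Cookbook £24.24: printed books → 7.5% → £1.82
AA batteries (8-pack) £13.32: everything else → 3.5% → £0.47
Paperback novel £12.78: printed books → 7.5% → £0.96
Total tax = £1.74 + £36.28 + £0.88 + £0.16 + £0.82 + £7.50 + £0.83 + £0.53 + £1.47 + £1.82 + £0.47 + £0.96 = £53.46

£53.46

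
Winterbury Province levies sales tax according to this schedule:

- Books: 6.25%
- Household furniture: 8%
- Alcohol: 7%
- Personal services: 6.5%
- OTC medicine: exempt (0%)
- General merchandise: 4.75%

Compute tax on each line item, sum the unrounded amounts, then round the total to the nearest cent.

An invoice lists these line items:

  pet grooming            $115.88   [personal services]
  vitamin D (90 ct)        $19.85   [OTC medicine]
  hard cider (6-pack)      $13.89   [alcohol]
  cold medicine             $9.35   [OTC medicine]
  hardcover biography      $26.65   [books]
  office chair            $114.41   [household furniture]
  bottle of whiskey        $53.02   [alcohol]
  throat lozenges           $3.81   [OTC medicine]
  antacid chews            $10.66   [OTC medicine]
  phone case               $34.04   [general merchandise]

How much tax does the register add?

$24.65

Pet grooming $115.88: personal services → 6.5% → $7.5322
Vitamin D (90 ct) $19.85: OTC medicine → 0% → $0.00
Hard cider (6-pack) $13.89: alcohol → 7% → $0.9723
Cold medicine $9.35: OTC medicine → 0% → $0.00
Hardcover biography $26.65: books → 6.25% → $1.665625
Office chair $114.41: household furniture → 8% → $9.1528
Bottle of whiskey $53.02: alcohol → 7% → $3.7114
Throat lozenges $3.81: OTC medicine → 0% → $0.00
Antacid chews $10.66: OTC medicine → 0% → $0.00
Phone case $34.04: general merchandise → 4.75% → $1.6169
Unrounded tax sum = $24.651225 → $24.65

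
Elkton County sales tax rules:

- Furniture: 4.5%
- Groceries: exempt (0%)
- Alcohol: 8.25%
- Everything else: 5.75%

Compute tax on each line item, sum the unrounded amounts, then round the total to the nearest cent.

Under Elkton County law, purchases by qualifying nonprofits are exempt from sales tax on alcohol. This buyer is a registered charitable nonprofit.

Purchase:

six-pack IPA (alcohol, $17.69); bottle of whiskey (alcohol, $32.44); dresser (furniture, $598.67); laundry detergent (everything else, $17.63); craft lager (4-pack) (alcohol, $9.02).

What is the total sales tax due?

$27.95

Six-pack IPA $17.69: alcohol, buyer-exempt → 0% → $0.00
Bottle of whiskey $32.44: alcohol, buyer-exempt → 0% → $0.00
Dresser $598.67: furniture → 4.5% → $26.94015
Laundry detergent $17.63: everything else → 5.75% → $1.013725
Craft lager (4-pack) $9.02: alcohol, buyer-exempt → 0% → $0.00
Unrounded tax sum = $27.953875 → $27.95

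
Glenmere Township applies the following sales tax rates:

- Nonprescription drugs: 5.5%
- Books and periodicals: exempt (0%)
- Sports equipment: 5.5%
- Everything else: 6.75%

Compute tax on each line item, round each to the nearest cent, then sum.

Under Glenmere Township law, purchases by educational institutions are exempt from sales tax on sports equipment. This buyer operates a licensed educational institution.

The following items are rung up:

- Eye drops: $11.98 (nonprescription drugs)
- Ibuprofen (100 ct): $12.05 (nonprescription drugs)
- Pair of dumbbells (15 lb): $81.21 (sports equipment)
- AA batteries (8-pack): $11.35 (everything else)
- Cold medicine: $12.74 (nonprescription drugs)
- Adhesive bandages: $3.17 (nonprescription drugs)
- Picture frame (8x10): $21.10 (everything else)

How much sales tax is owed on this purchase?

$4.38

Eye drops $11.98: nonprescription drugs → 5.5% → $0.66
Ibuprofen (100 ct) $12.05: nonprescription drugs → 5.5% → $0.66
Pair of dumbbells (15 lb) $81.21: sports equipment, buyer-exempt → 0% → $0.00
AA batteries (8-pack) $11.35: everything else → 6.75% → $0.77
Cold medicine $12.74: nonprescription drugs → 5.5% → $0.70
Adhesive bandages $3.17: nonprescription drugs → 5.5% → $0.17
Picture frame (8x10) $21.10: everything else → 6.75% → $1.42
Total tax = $0.66 + $0.66 + $0.77 + $0.70 + $0.17 + $1.42 = $4.38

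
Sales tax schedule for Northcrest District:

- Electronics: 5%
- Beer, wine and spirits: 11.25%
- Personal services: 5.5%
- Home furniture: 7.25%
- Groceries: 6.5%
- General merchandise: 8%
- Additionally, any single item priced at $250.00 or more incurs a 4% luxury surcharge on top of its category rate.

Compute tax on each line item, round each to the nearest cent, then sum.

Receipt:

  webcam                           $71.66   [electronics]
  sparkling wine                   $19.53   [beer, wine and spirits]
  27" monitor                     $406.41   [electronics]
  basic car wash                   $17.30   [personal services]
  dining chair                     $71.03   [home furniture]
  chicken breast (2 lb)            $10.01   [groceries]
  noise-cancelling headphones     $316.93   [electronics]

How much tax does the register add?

$77.63

Webcam $71.66: electronics → 5% → $3.58
Sparkling wine $19.53: beer, wine and spirits → 11.25% → $2.20
27" monitor $406.41: electronics → 5% + 4% surcharge = 9% → $36.58
Basic car wash $17.30: personal services → 5.5% → $0.95
Dining chair $71.03: home furniture → 7.25% → $5.15
Chicken breast (2 lb) $10.01: groceries → 6.5% → $0.65
Noise-cancelling headphones $316.93: electronics → 5% + 4% surcharge = 9% → $28.52
Total tax = $3.58 + $2.20 + $36.58 + $0.95 + $5.15 + $0.65 + $28.52 = $77.63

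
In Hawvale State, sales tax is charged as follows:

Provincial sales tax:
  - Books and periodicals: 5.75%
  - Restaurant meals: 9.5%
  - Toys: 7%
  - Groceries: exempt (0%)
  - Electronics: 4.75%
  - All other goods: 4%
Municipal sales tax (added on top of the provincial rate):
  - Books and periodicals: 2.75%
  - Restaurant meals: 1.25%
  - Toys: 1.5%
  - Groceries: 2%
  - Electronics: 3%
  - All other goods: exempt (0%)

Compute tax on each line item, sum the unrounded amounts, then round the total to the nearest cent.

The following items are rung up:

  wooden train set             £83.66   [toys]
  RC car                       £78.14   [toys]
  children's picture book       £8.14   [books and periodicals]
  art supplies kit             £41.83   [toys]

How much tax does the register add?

Wooden train set £83.66: toys → 7% + 1.5% municipal = 8.5% → £7.1111
RC car £78.14: toys → 7% + 1.5% municipal = 8.5% → £6.6419
Children's picture book £8.14: books and periodicals → 5.75% + 2.75% municipal = 8.5% → £0.6919
Art supplies kit £41.83: toys → 7% + 1.5% municipal = 8.5% → £3.55555
Unrounded tax sum = £18.00045 → £18.00

£18.00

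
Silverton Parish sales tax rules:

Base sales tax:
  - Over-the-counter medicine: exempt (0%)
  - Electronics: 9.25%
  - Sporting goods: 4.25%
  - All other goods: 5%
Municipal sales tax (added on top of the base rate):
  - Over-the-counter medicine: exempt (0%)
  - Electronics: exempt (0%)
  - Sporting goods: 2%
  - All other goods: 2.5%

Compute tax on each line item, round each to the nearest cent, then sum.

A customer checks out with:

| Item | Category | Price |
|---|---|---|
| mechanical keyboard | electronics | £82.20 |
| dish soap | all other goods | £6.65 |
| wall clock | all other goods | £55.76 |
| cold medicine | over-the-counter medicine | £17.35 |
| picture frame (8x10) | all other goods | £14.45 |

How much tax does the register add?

£13.36

Mechanical keyboard £82.20: electronics → 9.25% + 0% municipal = 9.25% → £7.60
Dish soap £6.65: all other goods → 5% + 2.5% municipal = 7.5% → £0.50
Wall clock £55.76: all other goods → 5% + 2.5% municipal = 7.5% → £4.18
Cold medicine £17.35: over-the-counter medicine → 0% + 0% municipal = 0% → £0.00
Picture frame (8x10) £14.45: all other goods → 5% + 2.5% municipal = 7.5% → £1.08
Total tax = £7.60 + £0.50 + £4.18 + £1.08 = £13.36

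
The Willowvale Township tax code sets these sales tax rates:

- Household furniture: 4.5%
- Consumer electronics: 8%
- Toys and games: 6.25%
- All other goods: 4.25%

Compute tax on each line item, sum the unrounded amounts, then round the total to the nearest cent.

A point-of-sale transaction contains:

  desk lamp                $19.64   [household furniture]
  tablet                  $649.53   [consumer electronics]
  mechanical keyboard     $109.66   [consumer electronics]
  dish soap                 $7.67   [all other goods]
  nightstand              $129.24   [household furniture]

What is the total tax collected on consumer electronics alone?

Tablet $649.53: consumer electronics → 8% → $51.9624
Mechanical keyboard $109.66: consumer electronics → 8% → $8.7728
Tax on consumer electronics: unrounded sum = $60.7352 → $60.74

$60.74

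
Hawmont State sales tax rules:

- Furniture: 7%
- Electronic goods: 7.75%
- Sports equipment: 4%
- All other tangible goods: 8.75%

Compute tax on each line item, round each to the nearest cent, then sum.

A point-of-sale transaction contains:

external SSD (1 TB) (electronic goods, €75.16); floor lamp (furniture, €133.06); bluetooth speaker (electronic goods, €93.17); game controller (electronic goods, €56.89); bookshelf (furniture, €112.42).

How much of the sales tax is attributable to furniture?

€17.18

Floor lamp €133.06: furniture → 7% → €9.31
Bookshelf €112.42: furniture → 7% → €7.87
Tax on furniture = €9.31 + €7.87 = €17.18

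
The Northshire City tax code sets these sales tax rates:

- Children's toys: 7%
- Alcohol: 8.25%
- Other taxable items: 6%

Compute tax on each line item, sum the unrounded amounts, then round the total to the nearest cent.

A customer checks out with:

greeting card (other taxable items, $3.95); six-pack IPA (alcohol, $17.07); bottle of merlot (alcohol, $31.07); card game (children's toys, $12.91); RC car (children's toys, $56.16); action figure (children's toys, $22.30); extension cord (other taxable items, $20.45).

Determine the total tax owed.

Greeting card $3.95: other taxable items → 6% → $0.237
Six-pack IPA $17.07: alcohol → 8.25% → $1.408275
Bottle of merlot $31.07: alcohol → 8.25% → $2.563275
Card game $12.91: children's toys → 7% → $0.9037
RC car $56.16: children's toys → 7% → $3.9312
Action figure $22.30: children's toys → 7% → $1.561
Extension cord $20.45: other taxable items → 6% → $1.227
Unrounded tax sum = $11.83145 → $11.83

$11.83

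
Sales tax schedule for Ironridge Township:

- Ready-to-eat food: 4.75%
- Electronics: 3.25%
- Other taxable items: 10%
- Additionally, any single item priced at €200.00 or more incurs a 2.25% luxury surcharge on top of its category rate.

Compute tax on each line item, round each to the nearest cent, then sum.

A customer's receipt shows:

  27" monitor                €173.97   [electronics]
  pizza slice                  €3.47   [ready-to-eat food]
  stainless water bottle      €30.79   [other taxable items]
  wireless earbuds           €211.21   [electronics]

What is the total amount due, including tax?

27" monitor €173.97: electronics → 3.25% → €5.65
Pizza slice €3.47: ready-to-eat food → 4.75% → €0.16
Stainless water bottle €30.79: other taxable items → 10% → €3.08
Wireless earbuds €211.21: electronics → 3.25% + 2.25% surcharge = 5.5% → €11.62
Subtotal = €419.44; tax = €20.51; total due = €439.95

€439.95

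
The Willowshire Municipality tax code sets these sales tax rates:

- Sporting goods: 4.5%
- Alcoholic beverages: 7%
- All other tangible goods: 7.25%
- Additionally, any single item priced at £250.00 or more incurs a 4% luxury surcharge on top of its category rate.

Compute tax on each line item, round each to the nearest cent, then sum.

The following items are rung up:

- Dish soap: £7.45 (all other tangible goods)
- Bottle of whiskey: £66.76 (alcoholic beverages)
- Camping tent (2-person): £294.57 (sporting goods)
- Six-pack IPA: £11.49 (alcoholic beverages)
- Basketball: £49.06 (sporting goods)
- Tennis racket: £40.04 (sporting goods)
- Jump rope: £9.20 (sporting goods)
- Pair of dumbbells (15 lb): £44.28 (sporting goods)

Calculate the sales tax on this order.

Dish soap £7.45: all other tangible goods → 7.25% → £0.54
Bottle of whiskey £66.76: alcoholic beverages → 7% → £4.67
Camping tent (2-person) £294.57: sporting goods → 4.5% + 4% surcharge = 8.5% → £25.04
Six-pack IPA £11.49: alcoholic beverages → 7% → £0.80
Basketball £49.06: sporting goods → 4.5% → £2.21
Tennis racket £40.04: sporting goods → 4.5% → £1.80
Jump rope £9.20: sporting goods → 4.5% → £0.41
Pair of dumbbells (15 lb) £44.28: sporting goods → 4.5% → £1.99
Total tax = £0.54 + £4.67 + £25.04 + £0.80 + £2.21 + £1.80 + £0.41 + £1.99 = £37.46

£37.46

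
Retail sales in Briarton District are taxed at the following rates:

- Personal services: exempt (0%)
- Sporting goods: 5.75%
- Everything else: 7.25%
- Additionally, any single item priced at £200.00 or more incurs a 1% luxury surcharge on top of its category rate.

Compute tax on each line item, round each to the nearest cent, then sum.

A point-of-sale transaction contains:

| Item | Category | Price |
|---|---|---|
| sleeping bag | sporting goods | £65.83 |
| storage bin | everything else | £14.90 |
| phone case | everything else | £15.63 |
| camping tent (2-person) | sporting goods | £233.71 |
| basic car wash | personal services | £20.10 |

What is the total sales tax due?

Sleeping bag £65.83: sporting goods → 5.75% → £3.79
Storage bin £14.90: everything else → 7.25% → £1.08
Phone case £15.63: everything else → 7.25% → £1.13
Camping tent (2-person) £233.71: sporting goods → 5.75% + 1% surcharge = 6.75% → £15.78
Basic car wash £20.10: personal services → 0% → £0.00
Total tax = £3.79 + £1.08 + £1.13 + £15.78 = £21.78

£21.78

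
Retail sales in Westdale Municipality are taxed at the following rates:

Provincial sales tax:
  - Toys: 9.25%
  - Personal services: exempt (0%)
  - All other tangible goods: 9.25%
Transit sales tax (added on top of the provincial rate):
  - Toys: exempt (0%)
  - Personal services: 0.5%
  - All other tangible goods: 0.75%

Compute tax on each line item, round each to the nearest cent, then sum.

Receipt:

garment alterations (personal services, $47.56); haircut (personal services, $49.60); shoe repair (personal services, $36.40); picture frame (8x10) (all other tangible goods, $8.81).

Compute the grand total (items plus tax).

Garment alterations $47.56: personal services → 0% + 0.5% transit = 0.5% → $0.24
Haircut $49.60: personal services → 0% + 0.5% transit = 0.5% → $0.25
Shoe repair $36.40: personal services → 0% + 0.5% transit = 0.5% → $0.18
Picture frame (8x10) $8.81: all other tangible goods → 9.25% + 0.75% transit = 10% → $0.88
Subtotal = $142.37; tax = $1.55; total due = $143.92

$143.92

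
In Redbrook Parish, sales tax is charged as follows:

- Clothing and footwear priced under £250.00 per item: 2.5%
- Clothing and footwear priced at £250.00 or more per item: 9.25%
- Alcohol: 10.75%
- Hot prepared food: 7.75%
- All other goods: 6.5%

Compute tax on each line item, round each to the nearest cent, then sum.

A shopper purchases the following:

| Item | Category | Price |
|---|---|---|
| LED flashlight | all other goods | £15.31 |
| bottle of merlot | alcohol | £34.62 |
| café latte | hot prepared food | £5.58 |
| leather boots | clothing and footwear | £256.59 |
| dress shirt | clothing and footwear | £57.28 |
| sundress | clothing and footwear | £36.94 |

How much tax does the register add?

LED flashlight £15.31: all other goods → 6.5% → £1.00
Bottle of merlot £34.62: alcohol → 10.75% → £3.72
Café latte £5.58: hot prepared food → 7.75% → £0.43
Leather boots £256.59: clothing and footwear, £250.00 or more → 9.25% → £23.73
Dress shirt £57.28: clothing and footwear, under £250.00 → 2.5% → £1.43
Sundress £36.94: clothing and footwear, under £250.00 → 2.5% → £0.92
Total tax = £1.00 + £3.72 + £0.43 + £23.73 + £1.43 + £0.92 = £31.23

£31.23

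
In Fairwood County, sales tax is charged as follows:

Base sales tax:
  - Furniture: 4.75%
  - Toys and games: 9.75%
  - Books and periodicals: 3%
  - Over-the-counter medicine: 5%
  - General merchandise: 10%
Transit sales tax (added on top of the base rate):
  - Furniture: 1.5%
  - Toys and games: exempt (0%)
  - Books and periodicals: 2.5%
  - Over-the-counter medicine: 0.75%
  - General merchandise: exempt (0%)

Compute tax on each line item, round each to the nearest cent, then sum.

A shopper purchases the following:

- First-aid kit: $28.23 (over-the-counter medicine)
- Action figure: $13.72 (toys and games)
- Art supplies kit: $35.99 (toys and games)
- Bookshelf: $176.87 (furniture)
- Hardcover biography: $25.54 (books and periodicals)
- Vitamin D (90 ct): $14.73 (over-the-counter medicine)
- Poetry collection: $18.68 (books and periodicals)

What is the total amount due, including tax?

First-aid kit $28.23: over-the-counter medicine → 5% + 0.75% transit = 5.75% → $1.62
Action figure $13.72: toys and games → 9.75% + 0% transit = 9.75% → $1.34
Art supplies kit $35.99: toys and games → 9.75% + 0% transit = 9.75% → $3.51
Bookshelf $176.87: furniture → 4.75% + 1.5% transit = 6.25% → $11.05
Hardcover biography $25.54: books and periodicals → 3% + 2.5% transit = 5.5% → $1.40
Vitamin D (90 ct) $14.73: over-the-counter medicine → 5% + 0.75% transit = 5.75% → $0.85
Poetry collection $18.68: books and periodicals → 3% + 2.5% transit = 5.5% → $1.03
Subtotal = $313.76; tax = $20.80; total due = $334.56

$334.56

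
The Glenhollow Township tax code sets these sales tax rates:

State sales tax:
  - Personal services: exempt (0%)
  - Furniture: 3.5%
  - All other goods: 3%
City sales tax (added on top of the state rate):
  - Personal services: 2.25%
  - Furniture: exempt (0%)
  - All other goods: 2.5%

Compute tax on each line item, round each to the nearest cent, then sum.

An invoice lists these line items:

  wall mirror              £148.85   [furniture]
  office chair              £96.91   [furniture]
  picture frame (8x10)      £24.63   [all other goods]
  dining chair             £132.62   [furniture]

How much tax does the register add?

£14.59

Wall mirror £148.85: furniture → 3.5% + 0% city = 3.5% → £5.21
Office chair £96.91: furniture → 3.5% + 0% city = 3.5% → £3.39
Picture frame (8x10) £24.63: all other goods → 3% + 2.5% city = 5.5% → £1.35
Dining chair £132.62: furniture → 3.5% + 0% city = 3.5% → £4.64
Total tax = £5.21 + £3.39 + £1.35 + £4.64 = £14.59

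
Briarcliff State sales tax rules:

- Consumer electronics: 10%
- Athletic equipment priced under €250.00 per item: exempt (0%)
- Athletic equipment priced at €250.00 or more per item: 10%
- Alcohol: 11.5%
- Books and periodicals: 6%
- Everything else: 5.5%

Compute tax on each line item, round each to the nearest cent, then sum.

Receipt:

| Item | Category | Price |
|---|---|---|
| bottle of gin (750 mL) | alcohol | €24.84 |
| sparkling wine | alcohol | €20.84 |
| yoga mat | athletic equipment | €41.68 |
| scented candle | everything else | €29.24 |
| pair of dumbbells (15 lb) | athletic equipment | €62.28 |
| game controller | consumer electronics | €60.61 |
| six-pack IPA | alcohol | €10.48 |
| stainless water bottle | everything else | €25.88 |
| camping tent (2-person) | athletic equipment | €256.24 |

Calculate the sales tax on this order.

Bottle of gin (750 mL) €24.84: alcohol → 11.5% → €2.86
Sparkling wine €20.84: alcohol → 11.5% → €2.40
Yoga mat €41.68: athletic equipment, under €250.00 → 0% → €0.00
Scented candle €29.24: everything else → 5.5% → €1.61
Pair of dumbbells (15 lb) €62.28: athletic equipment, under €250.00 → 0% → €0.00
Game controller €60.61: consumer electronics → 10% → €6.06
Six-pack IPA €10.48: alcohol → 11.5% → €1.21
Stainless water bottle €25.88: everything else → 5.5% → €1.42
Camping tent (2-person) €256.24: athletic equipment, €250.00 or more → 10% → €25.62
Total tax = €2.86 + €2.40 + €1.61 + €6.06 + €1.21 + €1.42 + €25.62 = €41.18

€41.18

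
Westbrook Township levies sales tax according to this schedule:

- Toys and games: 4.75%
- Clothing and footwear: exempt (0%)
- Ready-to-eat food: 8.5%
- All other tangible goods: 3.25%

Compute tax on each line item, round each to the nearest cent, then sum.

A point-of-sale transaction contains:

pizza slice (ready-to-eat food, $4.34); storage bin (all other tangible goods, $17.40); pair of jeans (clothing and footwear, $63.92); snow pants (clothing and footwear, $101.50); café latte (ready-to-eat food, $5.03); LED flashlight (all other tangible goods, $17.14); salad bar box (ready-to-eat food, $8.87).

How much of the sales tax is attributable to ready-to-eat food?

$1.55

Pizza slice $4.34: ready-to-eat food → 8.5% → $0.37
Café latte $5.03: ready-to-eat food → 8.5% → $0.43
Salad bar box $8.87: ready-to-eat food → 8.5% → $0.75
Tax on ready-to-eat food = $0.37 + $0.43 + $0.75 = $1.55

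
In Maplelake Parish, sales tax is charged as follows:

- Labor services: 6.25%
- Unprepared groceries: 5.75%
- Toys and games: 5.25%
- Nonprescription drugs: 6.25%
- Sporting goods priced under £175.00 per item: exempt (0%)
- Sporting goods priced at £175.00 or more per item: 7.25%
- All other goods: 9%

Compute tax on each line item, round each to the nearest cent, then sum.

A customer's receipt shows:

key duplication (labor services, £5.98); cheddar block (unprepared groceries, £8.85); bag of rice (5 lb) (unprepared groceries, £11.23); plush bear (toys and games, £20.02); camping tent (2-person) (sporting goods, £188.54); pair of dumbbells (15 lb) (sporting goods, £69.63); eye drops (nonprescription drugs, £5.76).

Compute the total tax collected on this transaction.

£16.61

Key duplication £5.98: labor services → 6.25% → £0.37
Cheddar block £8.85: unprepared groceries → 5.75% → £0.51
Bag of rice (5 lb) £11.23: unprepared groceries → 5.75% → £0.65
Plush bear £20.02: toys and games → 5.25% → £1.05
Camping tent (2-person) £188.54: sporting goods, £175.00 or more → 7.25% → £13.67
Pair of dumbbells (15 lb) £69.63: sporting goods, under £175.00 → 0% → £0.00
Eye drops £5.76: nonprescription drugs → 6.25% → £0.36
Total tax = £0.37 + £0.51 + £0.65 + £1.05 + £13.67 + £0.36 = £16.61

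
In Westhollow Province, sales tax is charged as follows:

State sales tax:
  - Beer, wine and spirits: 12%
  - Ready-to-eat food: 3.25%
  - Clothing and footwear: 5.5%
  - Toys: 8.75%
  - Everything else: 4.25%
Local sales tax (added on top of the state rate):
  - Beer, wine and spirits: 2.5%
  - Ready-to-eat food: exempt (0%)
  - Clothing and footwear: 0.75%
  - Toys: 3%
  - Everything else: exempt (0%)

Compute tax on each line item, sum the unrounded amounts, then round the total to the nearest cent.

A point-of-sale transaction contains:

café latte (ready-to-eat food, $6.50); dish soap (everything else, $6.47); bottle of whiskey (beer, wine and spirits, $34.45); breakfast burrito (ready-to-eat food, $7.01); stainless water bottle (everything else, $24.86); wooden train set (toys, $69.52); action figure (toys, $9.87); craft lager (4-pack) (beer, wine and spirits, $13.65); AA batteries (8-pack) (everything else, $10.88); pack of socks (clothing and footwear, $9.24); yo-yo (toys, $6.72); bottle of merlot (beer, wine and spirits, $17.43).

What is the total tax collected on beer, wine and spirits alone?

$9.50

Bottle of whiskey $34.45: beer, wine and spirits → 12% + 2.5% local = 14.5% → $4.99525
Craft lager (4-pack) $13.65: beer, wine and spirits → 12% + 2.5% local = 14.5% → $1.97925
Bottle of merlot $17.43: beer, wine and spirits → 12% + 2.5% local = 14.5% → $2.52735
Tax on beer, wine and spirits: unrounded sum = $9.50185 → $9.50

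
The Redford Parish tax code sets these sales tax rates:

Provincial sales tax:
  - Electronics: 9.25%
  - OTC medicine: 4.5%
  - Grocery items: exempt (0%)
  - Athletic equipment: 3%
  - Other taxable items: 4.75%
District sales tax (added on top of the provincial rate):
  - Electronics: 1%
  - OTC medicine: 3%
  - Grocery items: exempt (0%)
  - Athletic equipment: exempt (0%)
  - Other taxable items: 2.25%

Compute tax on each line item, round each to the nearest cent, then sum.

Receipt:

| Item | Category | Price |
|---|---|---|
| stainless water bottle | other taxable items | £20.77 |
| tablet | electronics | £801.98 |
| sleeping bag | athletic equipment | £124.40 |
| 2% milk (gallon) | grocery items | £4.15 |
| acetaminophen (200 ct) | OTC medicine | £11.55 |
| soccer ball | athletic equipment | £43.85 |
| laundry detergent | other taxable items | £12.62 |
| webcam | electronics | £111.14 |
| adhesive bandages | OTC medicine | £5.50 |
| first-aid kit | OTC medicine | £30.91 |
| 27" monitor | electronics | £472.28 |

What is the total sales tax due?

Stainless water bottle £20.77: other taxable items → 4.75% + 2.25% district = 7% → £1.45
Tablet £801.98: electronics → 9.25% + 1% district = 10.25% → £82.20
Sleeping bag £124.40: athletic equipment → 3% + 0% district = 3% → £3.73
2% milk (gallon) £4.15: grocery items → 0% + 0% district = 0% → £0.00
Acetaminophen (200 ct) £11.55: OTC medicine → 4.5% + 3% district = 7.5% → £0.87
Soccer ball £43.85: athletic equipment → 3% + 0% district = 3% → £1.32
Laundry detergent £12.62: other taxable items → 4.75% + 2.25% district = 7% → £0.88
Webcam £111.14: electronics → 9.25% + 1% district = 10.25% → £11.39
Adhesive bandages £5.50: OTC medicine → 4.5% + 3% district = 7.5% → £0.41
First-aid kit £30.91: OTC medicine → 4.5% + 3% district = 7.5% → £2.32
27" monitor £472.28: electronics → 9.25% + 1% district = 10.25% → £48.41
Total tax = £1.45 + £82.20 + £3.73 + £0.87 + £1.32 + £0.88 + £11.39 + £0.41 + £2.32 + £48.41 = £152.98

£152.98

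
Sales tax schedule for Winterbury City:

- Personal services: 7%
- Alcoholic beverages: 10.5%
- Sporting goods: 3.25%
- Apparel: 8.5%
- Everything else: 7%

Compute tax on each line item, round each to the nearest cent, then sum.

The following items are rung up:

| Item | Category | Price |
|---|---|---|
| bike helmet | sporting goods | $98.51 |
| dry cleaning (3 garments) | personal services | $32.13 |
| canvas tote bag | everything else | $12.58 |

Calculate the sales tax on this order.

Bike helmet $98.51: sporting goods → 3.25% → $3.20
Dry cleaning (3 garments) $32.13: personal services → 7% → $2.25
Canvas tote bag $12.58: everything else → 7% → $0.88
Total tax = $3.20 + $2.25 + $0.88 = $6.33

$6.33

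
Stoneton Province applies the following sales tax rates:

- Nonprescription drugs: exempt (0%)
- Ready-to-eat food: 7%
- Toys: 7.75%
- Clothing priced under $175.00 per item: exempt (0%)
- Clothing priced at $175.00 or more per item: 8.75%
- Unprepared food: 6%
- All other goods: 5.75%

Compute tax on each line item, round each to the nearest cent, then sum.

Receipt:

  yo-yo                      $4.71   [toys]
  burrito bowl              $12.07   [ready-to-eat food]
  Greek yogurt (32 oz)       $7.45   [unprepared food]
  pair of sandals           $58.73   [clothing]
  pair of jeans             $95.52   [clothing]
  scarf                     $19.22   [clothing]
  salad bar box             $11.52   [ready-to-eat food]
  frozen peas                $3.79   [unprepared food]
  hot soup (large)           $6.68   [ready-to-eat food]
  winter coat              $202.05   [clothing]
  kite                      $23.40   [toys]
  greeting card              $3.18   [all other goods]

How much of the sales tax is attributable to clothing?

$17.68

Pair of sandals $58.73: clothing, under $175.00 → 0% → $0.00
Pair of jeans $95.52: clothing, under $175.00 → 0% → $0.00
Scarf $19.22: clothing, under $175.00 → 0% → $0.00
Winter coat $202.05: clothing, $175.00 or more → 8.75% → $17.68
Tax on clothing = $0.00 + $0.00 + $0.00 + $17.68 = $17.68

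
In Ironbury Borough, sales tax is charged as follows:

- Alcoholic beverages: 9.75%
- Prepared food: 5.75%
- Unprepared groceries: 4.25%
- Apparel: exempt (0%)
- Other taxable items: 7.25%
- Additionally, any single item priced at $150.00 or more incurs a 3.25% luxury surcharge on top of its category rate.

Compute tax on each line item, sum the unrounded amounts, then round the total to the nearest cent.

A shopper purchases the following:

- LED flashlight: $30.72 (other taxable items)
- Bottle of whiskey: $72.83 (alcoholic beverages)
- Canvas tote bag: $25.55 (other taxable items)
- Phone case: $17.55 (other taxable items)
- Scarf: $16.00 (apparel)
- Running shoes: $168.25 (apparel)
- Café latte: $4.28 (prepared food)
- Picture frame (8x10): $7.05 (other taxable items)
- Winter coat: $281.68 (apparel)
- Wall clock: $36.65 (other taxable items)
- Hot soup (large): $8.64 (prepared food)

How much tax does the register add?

$30.99

LED flashlight $30.72: other taxable items → 7.25% → $2.2272
Bottle of whiskey $72.83: alcoholic beverages → 9.75% → $7.100925
Canvas tote bag $25.55: other taxable items → 7.25% → $1.852375
Phone case $17.55: other taxable items → 7.25% → $1.272375
Scarf $16.00: apparel → 0% → $0.00
Running shoes $168.25: apparel → 0% + 3.25% surcharge = 3.25% → $5.468125
Café latte $4.28: prepared food → 5.75% → $0.2461
Picture frame (8x10) $7.05: other taxable items → 7.25% → $0.511125
Winter coat $281.68: apparel → 0% + 3.25% surcharge = 3.25% → $9.1546
Wall clock $36.65: other taxable items → 7.25% → $2.657125
Hot soup (large) $8.64: prepared food → 5.75% → $0.4968
Unrounded tax sum = $30.98675 → $30.99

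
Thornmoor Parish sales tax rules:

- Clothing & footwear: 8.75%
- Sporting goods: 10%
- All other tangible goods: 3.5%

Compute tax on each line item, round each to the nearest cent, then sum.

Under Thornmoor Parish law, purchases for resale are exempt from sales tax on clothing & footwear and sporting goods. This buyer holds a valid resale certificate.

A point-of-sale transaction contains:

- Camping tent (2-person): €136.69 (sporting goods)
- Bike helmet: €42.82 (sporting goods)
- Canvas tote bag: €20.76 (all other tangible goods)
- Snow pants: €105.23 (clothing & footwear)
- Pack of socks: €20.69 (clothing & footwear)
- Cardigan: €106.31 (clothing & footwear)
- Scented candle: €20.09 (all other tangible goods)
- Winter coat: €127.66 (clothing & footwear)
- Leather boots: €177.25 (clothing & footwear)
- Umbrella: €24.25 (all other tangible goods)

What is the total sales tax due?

Camping tent (2-person) €136.69: sporting goods, buyer-exempt → 0% → €0.00
Bike helmet €42.82: sporting goods, buyer-exempt → 0% → €0.00
Canvas tote bag €20.76: all other tangible goods → 3.5% → €0.73
Snow pants €105.23: clothing & footwear, buyer-exempt → 0% → €0.00
Pack of socks €20.69: clothing & footwear, buyer-exempt → 0% → €0.00
Cardigan €106.31: clothing & footwear, buyer-exempt → 0% → €0.00
Scented candle €20.09: all other tangible goods → 3.5% → €0.70
Winter coat €127.66: clothing & footwear, buyer-exempt → 0% → €0.00
Leather boots €177.25: clothing & footwear, buyer-exempt → 0% → €0.00
Umbrella €24.25: all other tangible goods → 3.5% → €0.85
Total tax = €0.73 + €0.70 + €0.85 = €2.28

€2.28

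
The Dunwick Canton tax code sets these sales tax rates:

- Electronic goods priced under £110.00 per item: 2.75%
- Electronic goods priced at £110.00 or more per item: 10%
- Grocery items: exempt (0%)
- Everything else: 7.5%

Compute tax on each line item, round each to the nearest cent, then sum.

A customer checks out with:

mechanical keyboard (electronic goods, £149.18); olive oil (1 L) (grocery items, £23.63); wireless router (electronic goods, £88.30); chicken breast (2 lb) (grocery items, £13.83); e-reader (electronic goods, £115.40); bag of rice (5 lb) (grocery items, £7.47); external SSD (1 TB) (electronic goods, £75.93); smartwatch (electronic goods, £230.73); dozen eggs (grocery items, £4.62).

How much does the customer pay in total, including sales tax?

£763.14

Mechanical keyboard £149.18: electronic goods, £110.00 or more → 10% → £14.92
Olive oil (1 L) £23.63: grocery items → 0% → £0.00
Wireless router £88.30: electronic goods, under £110.00 → 2.75% → £2.43
Chicken breast (2 lb) £13.83: grocery items → 0% → £0.00
E-reader £115.40: electronic goods, £110.00 or more → 10% → £11.54
Bag of rice (5 lb) £7.47: grocery items → 0% → £0.00
External SSD (1 TB) £75.93: electronic goods, under £110.00 → 2.75% → £2.09
Smartwatch £230.73: electronic goods, £110.00 or more → 10% → £23.07
Dozen eggs £4.62: grocery items → 0% → £0.00
Subtotal = £709.09; tax = £54.05; total due = £763.14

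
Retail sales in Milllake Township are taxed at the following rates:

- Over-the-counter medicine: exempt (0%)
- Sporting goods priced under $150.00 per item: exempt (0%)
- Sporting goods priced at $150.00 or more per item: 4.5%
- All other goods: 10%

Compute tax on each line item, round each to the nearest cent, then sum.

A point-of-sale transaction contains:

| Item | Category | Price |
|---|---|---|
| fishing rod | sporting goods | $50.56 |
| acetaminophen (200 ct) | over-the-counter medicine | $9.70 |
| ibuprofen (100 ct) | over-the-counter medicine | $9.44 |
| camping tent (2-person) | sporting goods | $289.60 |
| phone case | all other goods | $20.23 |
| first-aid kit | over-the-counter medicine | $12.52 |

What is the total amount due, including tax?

Fishing rod $50.56: sporting goods, under $150.00 → 0% → $0.00
Acetaminophen (200 ct) $9.70: over-the-counter medicine → 0% → $0.00
Ibuprofen (100 ct) $9.44: over-the-counter medicine → 0% → $0.00
Camping tent (2-person) $289.60: sporting goods, $150.00 or more → 4.5% → $13.03
Phone case $20.23: all other goods → 10% → $2.02
First-aid kit $12.52: over-the-counter medicine → 0% → $0.00
Subtotal = $392.05; tax = $15.05; total due = $407.10

$407.10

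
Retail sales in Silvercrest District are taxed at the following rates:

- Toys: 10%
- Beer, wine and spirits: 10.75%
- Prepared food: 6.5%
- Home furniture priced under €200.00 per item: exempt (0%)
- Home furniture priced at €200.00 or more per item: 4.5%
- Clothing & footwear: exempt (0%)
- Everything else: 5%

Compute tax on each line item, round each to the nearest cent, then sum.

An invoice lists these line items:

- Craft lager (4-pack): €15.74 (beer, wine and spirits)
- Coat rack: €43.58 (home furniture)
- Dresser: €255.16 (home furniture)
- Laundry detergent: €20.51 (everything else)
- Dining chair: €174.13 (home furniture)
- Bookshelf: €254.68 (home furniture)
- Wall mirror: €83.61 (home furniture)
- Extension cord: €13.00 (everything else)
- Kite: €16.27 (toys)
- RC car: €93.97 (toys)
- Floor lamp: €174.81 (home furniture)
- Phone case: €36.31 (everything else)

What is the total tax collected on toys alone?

Kite €16.27: toys → 10% → €1.63
RC car €93.97: toys → 10% → €9.40
Tax on toys = €1.63 + €9.40 = €11.03

€11.03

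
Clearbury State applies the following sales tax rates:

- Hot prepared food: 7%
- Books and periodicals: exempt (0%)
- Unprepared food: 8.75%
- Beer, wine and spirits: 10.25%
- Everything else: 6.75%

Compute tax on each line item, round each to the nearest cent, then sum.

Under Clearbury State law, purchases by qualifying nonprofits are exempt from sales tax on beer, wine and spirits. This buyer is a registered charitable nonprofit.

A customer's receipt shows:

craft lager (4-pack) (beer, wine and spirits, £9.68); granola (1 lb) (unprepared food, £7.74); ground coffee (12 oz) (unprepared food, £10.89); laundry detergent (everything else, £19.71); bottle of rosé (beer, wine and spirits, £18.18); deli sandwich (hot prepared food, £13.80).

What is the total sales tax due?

Craft lager (4-pack) £9.68: beer, wine and spirits, buyer-exempt → 0% → £0.00
Granola (1 lb) £7.74: unprepared food → 8.75% → £0.68
Ground coffee (12 oz) £10.89: unprepared food → 8.75% → £0.95
Laundry detergent £19.71: everything else → 6.75% → £1.33
Bottle of rosé £18.18: beer, wine and spirits, buyer-exempt → 0% → £0.00
Deli sandwich £13.80: hot prepared food → 7% → £0.97
Total tax = £0.68 + £0.95 + £1.33 + £0.97 = £3.93

£3.93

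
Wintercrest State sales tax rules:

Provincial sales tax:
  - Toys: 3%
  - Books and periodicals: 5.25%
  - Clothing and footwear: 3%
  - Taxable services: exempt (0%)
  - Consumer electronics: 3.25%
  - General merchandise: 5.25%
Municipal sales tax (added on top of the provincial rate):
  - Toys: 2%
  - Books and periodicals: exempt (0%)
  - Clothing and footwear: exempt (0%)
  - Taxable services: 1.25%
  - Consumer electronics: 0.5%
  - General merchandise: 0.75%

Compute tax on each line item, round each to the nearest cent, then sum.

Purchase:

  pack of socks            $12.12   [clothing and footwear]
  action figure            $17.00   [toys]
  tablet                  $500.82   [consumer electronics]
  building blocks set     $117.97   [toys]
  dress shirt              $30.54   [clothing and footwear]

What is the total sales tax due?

Pack of socks $12.12: clothing and footwear → 3% + 0% municipal = 3% → $0.36
Action figure $17.00: toys → 3% + 2% municipal = 5% → $0.85
Tablet $500.82: consumer electronics → 3.25% + 0.5% municipal = 3.75% → $18.78
Building blocks set $117.97: toys → 3% + 2% municipal = 5% → $5.90
Dress shirt $30.54: clothing and footwear → 3% + 0% municipal = 3% → $0.92
Total tax = $0.36 + $0.85 + $18.78 + $5.90 + $0.92 = $26.81

$26.81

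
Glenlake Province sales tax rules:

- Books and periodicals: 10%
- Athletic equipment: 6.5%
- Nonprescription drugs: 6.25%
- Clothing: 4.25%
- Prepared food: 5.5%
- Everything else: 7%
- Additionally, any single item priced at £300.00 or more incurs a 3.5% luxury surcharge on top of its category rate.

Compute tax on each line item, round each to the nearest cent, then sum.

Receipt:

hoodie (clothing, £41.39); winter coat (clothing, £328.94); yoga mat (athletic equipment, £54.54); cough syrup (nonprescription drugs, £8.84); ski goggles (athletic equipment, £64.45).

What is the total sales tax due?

Hoodie £41.39: clothing → 4.25% → £1.76
Winter coat £328.94: clothing → 4.25% + 3.5% surcharge = 7.75% → £25.49
Yoga mat £54.54: athletic equipment → 6.5% → £3.55
Cough syrup £8.84: nonprescription drugs → 6.25% → £0.55
Ski goggles £64.45: athletic equipment → 6.5% → £4.19
Total tax = £1.76 + £25.49 + £3.55 + £0.55 + £4.19 = £35.54

£35.54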